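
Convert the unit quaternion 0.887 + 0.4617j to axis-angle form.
axis = (0, 1, 0), θ = 55°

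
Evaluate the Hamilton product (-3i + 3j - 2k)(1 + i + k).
5 + 4j - 5k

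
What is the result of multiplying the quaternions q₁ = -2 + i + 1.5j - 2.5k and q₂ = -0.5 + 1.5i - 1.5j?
1.75 - 7.25i - 1.5j - 2.5k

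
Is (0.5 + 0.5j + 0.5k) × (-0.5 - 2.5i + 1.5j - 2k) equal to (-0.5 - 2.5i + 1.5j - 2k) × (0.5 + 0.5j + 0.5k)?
No: pq = -3i - 0.75j ≠ 0.5i + 1.75j - 2.5k = qp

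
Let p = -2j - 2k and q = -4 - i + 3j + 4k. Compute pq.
14 - 2i + 10j + 6k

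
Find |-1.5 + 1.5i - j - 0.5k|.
2.398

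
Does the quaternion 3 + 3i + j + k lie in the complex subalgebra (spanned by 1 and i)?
No. The quaternion 3 + 3i + j + k has j-coefficient y = 1 and k-coefficient z = 1, not both zero, so it does not lie in the complex subalgebra spanned by 1 and i.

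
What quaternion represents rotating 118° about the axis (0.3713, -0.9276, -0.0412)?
0.515 + 0.3183i - 0.7951j - 0.0353k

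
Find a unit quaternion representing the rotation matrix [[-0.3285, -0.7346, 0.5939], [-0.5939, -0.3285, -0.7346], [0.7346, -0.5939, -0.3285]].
0.061 + 0.5763i - 0.5763j + 0.5763k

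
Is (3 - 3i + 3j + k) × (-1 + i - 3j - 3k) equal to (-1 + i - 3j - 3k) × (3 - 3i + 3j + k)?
No: pq = 12 - 20j - 4k ≠ 12 + 12i - 4j - 16k = qp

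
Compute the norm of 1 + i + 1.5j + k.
2.291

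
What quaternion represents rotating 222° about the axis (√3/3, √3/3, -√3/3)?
-0.3584 + 0.539i + 0.539j - 0.539k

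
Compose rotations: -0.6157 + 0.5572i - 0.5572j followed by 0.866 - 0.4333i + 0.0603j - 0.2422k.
-0.2582 + 0.6144i - 0.6546j + 0.357k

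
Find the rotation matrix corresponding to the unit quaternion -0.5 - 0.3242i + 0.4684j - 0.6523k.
[[-0.2898, -0.956, -0.0454], [0.3486, -0.0612, -0.9353], [0.8914, -0.2869, 0.351]]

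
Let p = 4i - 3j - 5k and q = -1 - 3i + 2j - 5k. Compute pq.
-7 + 21i + 38j + 4k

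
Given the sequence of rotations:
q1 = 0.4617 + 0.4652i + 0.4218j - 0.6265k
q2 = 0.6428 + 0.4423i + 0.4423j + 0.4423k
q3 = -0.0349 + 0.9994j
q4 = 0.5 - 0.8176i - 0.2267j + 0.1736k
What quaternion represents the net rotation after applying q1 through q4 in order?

q2 · q1 = 0.1816 + 0.0396i + 0.9582j - 0.2177k
q3 · q2 · q1 = -0.964 - 0.219i + 0.148j - 0.032k
q4 · q3 · q2 · q1 = -0.6219 + 0.6602i + 0.2284j - 0.354k
-0.6219 + 0.6602i + 0.2284j - 0.354k


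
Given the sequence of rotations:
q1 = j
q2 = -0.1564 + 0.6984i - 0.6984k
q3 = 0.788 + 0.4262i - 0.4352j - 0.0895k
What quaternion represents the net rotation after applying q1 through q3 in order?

q2 · q1 = 0.6984i - 0.1564j + 0.6984k
q3 · q2 · q1 = -0.3032 + 0.2324i - 0.4834j + 0.7876k
-0.3032 + 0.2324i - 0.4834j + 0.7876k


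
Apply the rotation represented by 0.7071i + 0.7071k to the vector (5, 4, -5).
(-5, -4, 5)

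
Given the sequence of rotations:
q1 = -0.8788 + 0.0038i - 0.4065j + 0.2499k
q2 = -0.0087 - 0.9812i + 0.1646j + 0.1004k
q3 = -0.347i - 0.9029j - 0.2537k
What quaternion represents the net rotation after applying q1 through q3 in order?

q2 · q1 = 0.0532 + 0.9442i + 0.1045j + 0.3078k
q3 · q2 · q1 = 0.5001 - 0.2699i - 0.1808j + 0.8028k
0.5001 - 0.2699i - 0.1808j + 0.8028k


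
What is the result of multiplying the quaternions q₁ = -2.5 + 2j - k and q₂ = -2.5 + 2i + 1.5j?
3.25 - 3.5i - 10.75j - 1.5k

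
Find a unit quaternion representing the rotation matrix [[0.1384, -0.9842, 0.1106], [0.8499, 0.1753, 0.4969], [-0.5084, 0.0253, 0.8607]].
0.7373 - 0.1599i + 0.2099j + 0.6219k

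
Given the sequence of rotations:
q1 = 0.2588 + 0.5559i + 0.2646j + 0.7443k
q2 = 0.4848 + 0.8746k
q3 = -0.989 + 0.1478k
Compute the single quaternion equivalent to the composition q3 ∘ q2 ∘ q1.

q2 · q1 = -0.5255 + 0.0381i + 0.6145j + 0.5872k
q3 · q2 · q1 = 0.4329 - 0.1285i - 0.6021j - 0.6584k
0.4329 - 0.1285i - 0.6021j - 0.6584k


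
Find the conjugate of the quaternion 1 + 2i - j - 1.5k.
1 - 2i + j + 1.5k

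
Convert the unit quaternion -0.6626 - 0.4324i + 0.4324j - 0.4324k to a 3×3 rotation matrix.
[[0.2521, -0.947, -0.1991], [0.1991, 0.2521, -0.947], [0.947, 0.1991, 0.2521]]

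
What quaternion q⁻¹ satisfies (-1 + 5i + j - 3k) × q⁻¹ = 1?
-0.0278 - 0.1389i - 0.0278j + 0.0833k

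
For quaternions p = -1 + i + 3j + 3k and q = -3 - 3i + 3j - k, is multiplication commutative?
No: pq = -12i - 20j + 4k ≠ 12i - 4j - 20k = qp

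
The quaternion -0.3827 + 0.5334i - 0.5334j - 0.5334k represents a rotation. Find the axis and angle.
axis = (√3/3, -√3/3, -√3/3), θ = 5π/4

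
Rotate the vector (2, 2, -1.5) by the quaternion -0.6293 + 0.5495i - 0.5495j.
(-1.453, -1.453, -2.455)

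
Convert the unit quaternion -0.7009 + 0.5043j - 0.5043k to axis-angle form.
axis = (0, √2/2, -√2/2), θ = 269°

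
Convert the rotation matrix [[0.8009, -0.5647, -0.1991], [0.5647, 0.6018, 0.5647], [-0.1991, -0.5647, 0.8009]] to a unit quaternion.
0.8949 - 0.3155i + 0.3155k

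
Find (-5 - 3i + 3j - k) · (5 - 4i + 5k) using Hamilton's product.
-32 + 20i + 34j - 18k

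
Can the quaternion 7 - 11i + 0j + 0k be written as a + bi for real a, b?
Yes. The quaternion 7 - 11i has j- and k-coefficients y = z = 0, so it lies in the complex subalgebra spanned by 1 and i.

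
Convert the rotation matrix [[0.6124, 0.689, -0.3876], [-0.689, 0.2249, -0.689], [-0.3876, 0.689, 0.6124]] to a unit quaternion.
0.7826 + 0.4402i - 0.4402k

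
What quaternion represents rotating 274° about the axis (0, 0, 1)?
-0.7314 + 0.682k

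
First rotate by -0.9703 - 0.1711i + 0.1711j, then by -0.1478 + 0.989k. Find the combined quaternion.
0.1434 - 0.1439i - 0.1945j - 0.9596k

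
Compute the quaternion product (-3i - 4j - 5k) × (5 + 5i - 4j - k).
-6 - 31i - 48j + 7k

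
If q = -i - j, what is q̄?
i + j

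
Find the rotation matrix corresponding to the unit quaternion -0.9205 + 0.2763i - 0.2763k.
[[0.8473, -0.5087, -0.1527], [0.5087, 0.6946, 0.5087], [-0.1527, -0.5087, 0.8473]]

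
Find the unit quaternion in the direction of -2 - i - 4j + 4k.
-0.3288 - 0.1644i - 0.6576j + 0.6576k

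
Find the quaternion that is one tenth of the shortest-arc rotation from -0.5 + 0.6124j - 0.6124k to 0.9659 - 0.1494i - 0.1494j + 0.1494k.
-0.5696 + 0.0168i + 0.5811j - 0.5811k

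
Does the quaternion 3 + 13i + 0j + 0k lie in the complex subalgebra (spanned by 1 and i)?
Yes. The quaternion 3 + 13i has j- and k-coefficients y = z = 0, so it lies in the complex subalgebra spanned by 1 and i.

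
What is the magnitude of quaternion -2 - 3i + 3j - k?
√23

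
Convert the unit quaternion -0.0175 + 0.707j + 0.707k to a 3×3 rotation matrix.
[[-0.9994, 0.0247, -0.0247], [-0.0247, 0.0003, 0.9997], [0.0247, 0.9997, 0.0003]]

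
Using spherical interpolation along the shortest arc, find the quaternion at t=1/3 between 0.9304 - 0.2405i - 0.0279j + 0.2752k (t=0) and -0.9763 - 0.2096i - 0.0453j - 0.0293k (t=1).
0.9758 - 0.0917i - 0.0034j + 0.1985k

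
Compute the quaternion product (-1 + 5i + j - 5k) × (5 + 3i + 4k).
26i - 30j - 32k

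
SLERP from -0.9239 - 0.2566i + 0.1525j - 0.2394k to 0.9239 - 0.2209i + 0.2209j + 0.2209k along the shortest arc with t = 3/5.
-0.9677 + 0.0298i - 0.0737j - 0.2392k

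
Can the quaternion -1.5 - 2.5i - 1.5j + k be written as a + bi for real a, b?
No. The quaternion -1.5 - 2.5i - 1.5j + k has j-coefficient y = -1.5 and k-coefficient z = 1, not both zero, so it does not lie in the complex subalgebra spanned by 1 and i.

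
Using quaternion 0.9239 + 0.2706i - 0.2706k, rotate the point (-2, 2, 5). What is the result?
(-1.439, -0.086, 5.561)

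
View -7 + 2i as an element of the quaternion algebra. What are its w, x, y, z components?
-7 + 2i + 0j + 0k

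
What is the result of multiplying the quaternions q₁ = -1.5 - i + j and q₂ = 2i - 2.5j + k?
4.5 - 2i + 4.75j - k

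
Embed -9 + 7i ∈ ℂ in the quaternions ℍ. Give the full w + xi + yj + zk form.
-9 + 7i + 0j + 0k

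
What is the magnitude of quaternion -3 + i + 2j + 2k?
√18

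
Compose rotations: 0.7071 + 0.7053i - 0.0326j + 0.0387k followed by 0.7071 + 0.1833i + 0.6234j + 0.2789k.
0.3802 + 0.6615i + 0.6074j - 0.2211k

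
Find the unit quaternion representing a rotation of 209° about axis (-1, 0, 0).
-0.2504 - 0.9681i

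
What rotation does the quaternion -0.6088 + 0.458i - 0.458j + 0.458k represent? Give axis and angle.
axis = (√3/3, -√3/3, √3/3), θ = 255°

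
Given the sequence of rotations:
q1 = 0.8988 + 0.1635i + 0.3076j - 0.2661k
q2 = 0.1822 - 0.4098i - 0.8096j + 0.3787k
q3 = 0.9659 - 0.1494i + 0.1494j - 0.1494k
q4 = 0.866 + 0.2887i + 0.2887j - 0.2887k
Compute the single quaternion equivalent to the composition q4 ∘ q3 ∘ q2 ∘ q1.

q2 · q1 = 0.5806 - 0.2396i - 0.7188j + 0.2982k
q3 · q2 · q1 = 0.6769 - 0.381i - 0.5272j + 0.3445k
q4 · q3 · q2 · q1 = 0.9478 - 0.1873i - 0.2506j + 0.0607k
0.9478 - 0.1873i - 0.2506j + 0.0607k


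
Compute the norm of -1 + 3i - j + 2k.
√15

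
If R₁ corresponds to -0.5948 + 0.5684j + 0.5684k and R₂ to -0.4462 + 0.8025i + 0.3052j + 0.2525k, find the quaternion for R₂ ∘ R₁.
-0.0516 - 0.4474i - 0.8913j + 0.0523k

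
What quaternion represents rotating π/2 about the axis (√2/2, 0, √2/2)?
0.7071 + 0.5i + 0.5k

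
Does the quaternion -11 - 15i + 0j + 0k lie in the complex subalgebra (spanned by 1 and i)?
Yes. The quaternion -11 - 15i has j- and k-coefficients y = z = 0, so it lies in the complex subalgebra spanned by 1 and i.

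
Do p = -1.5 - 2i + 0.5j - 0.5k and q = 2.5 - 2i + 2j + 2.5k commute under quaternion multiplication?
No: pq = -7.5 + 0.25i + 4.25j - 8k ≠ -7.5 - 4.25i - 7.75j - 2k = qp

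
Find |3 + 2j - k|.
√14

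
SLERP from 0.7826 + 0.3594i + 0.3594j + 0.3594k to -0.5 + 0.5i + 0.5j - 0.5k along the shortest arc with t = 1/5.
0.8457 + 0.1882i + 0.1882j + 0.4626k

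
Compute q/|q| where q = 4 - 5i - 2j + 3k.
0.5443 - 0.6804i - 0.2722j + 0.4082k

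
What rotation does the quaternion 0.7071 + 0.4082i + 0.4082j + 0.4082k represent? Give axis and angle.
axis = (√3/3, √3/3, √3/3), θ = π/2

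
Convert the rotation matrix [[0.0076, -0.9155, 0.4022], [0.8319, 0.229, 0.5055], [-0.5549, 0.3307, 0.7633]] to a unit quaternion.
0.7071 - 0.0618i + 0.3384j + 0.6178k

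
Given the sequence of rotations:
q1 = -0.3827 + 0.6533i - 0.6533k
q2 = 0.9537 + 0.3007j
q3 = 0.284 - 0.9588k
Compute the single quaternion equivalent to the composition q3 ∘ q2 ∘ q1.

q2 · q1 = -0.365 + 0.4266i - 0.1151j - 0.8195k
q3 · q2 · q1 = -0.8894 + 0.0108i - 0.4417j + 0.1172k
-0.8894 + 0.0108i - 0.4417j + 0.1172k


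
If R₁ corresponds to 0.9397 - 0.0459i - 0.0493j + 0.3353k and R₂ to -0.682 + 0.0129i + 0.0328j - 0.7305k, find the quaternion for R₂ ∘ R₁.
-0.3937 + 0.0184i + 0.0936j - 0.9143k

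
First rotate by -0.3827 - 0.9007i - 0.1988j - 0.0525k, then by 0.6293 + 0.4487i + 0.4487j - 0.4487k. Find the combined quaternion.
0.229 - 0.8513i + 0.1309j + 0.4536k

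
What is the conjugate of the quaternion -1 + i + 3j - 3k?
-1 - i - 3j + 3k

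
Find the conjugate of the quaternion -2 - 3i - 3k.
-2 + 3i + 3k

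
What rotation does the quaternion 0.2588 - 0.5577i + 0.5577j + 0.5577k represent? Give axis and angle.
axis = (-√3/3, √3/3, √3/3), θ = 5π/6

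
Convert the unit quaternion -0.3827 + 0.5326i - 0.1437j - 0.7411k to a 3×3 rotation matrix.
[[-0.1398, -0.7203, -0.6794], [0.4142, -0.6658, 0.6206], [-0.8994, -0.1947, 0.3914]]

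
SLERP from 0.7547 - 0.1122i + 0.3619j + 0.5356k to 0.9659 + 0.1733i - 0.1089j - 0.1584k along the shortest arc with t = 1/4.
0.8851 - 0.0401i + 0.2592j + 0.3844k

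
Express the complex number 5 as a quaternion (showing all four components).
5 + 0i + 0j + 0k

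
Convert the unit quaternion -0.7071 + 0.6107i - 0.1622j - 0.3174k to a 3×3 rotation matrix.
[[0.7459, -0.647, -0.1583], [0.2508, 0.0526, 0.9666], [-0.6171, -0.7607, 0.2015]]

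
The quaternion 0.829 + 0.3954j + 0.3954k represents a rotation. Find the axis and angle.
axis = (0, √2/2, √2/2), θ = 68°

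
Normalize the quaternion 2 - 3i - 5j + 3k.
0.2917 - 0.4376i - 0.7293j + 0.4376k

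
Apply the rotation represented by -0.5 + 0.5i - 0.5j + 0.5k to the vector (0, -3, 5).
(5, 0, 3)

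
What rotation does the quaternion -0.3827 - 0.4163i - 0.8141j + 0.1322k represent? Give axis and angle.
axis = (-0.4506, -0.8812, 0.1431), θ = 5π/4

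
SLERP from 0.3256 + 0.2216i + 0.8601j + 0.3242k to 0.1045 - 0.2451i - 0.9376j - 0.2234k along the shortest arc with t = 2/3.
0.0409 + 0.2427i + 0.9328j + 0.2632k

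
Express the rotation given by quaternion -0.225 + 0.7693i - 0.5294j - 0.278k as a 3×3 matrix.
[[0.2849, -0.9396, -0.1895], [-0.6894, -0.3382, 0.6405], [-0.666, -0.0518, -0.7442]]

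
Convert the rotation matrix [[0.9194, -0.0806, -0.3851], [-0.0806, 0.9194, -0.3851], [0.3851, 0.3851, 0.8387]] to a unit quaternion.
0.9588 + 0.2008i - 0.2008j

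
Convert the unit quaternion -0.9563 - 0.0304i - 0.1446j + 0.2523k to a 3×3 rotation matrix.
[[0.8309, 0.4913, 0.2612], [-0.4738, 0.8708, -0.1311], [-0.2919, -0.0148, 0.9563]]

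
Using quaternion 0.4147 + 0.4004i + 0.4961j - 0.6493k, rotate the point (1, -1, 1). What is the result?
(-1.38, -0.954, -0.432)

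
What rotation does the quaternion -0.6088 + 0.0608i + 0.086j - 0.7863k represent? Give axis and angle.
axis = (0.0766, 0.1084, -0.9911), θ = 255°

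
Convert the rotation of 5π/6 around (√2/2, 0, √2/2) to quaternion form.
0.2588 + 0.683i + 0.683k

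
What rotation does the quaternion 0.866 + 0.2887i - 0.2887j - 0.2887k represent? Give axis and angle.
axis = (√3/3, -√3/3, -√3/3), θ = π/3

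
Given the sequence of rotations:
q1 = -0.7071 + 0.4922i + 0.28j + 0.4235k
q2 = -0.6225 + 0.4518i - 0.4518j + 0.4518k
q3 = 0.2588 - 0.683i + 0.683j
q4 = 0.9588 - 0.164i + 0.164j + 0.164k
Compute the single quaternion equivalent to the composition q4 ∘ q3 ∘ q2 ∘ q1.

q2 · q1 = 0.153 - 0.9437i + 0.1762j - 0.2342k
q3 · q2 · q1 = -0.7253 - 0.5087i - 0.0099j + 0.4636k
q4 · q3 · q2 · q1 = -0.8533 - 0.2911i - 0.1358j + 0.4106k
-0.8533 - 0.2911i - 0.1358j + 0.4106k


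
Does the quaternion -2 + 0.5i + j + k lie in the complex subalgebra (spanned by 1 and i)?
No. The quaternion -2 + 0.5i + j + k has j-coefficient y = 1 and k-coefficient z = 1, not both zero, so it does not lie in the complex subalgebra spanned by 1 and i.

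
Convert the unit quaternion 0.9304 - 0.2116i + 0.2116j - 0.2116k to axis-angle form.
axis = (-√3/3, √3/3, -√3/3), θ = 43°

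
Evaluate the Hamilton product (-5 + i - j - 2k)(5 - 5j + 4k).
-22 - 9i + 16j - 35k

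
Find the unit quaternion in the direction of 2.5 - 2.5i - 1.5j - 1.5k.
0.6063 - 0.6063i - 0.3638j - 0.3638k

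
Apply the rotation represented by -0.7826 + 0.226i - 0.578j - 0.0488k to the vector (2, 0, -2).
(-1.111, -1.19, -2.313)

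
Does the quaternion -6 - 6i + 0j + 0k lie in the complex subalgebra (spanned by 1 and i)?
Yes. The quaternion -6 - 6i has j- and k-coefficients y = z = 0, so it lies in the complex subalgebra spanned by 1 and i.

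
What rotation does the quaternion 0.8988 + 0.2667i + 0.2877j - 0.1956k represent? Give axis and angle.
axis = (0.6084, 0.6563, -0.4462), θ = 52°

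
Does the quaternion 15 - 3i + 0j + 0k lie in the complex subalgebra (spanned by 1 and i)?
Yes. The quaternion 15 - 3i has j- and k-coefficients y = z = 0, so it lies in the complex subalgebra spanned by 1 and i.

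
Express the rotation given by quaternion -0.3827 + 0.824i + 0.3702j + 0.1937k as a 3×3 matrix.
[[0.6509, 0.7583, 0.0359], [0.4618, -0.433, 0.7741], [0.6026, -0.4873, -0.632]]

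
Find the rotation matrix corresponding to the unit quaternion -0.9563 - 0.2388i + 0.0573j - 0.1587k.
[[0.9431, -0.3309, -0.0338], [0.2762, 0.8356, -0.4749], [0.1854, 0.4385, 0.8794]]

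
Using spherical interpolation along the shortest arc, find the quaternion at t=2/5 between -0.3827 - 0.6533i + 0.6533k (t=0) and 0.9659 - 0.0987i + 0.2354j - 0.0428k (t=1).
-0.7576 - 0.417i - 0.118j + 0.488k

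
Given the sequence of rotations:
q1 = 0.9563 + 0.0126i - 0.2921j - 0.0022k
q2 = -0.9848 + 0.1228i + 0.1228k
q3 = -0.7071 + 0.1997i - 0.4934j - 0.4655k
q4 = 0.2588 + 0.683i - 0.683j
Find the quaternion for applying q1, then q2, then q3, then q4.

q2 · q1 = -0.943 + 0.1409i + 0.2895j + 0.0837k
q3 · q2 · q1 = 0.8205 - 0.1945i + 0.1783j + 0.5071k
q4 · q3 · q2 · q1 = 0.467 + 0.1637i - 0.8606j + 0.1202k
0.467 + 0.1637i - 0.8606j + 0.1202k


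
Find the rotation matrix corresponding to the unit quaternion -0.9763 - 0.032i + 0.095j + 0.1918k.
[[0.9084, 0.3684, -0.1978], [-0.3806, 0.9244, -0.026], [0.1732, 0.0989, 0.9799]]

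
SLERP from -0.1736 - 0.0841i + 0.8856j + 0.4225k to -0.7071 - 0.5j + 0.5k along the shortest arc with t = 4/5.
0.6045 - 0.0244i + 0.7198j - 0.3405k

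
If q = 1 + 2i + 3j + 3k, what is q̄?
1 - 2i - 3j - 3k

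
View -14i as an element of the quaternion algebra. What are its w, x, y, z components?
0 - 14i + 0j + 0k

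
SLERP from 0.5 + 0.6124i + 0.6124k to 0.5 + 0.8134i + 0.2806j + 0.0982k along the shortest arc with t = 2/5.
0.5248 + 0.7278i + 0.1187j + 0.4252k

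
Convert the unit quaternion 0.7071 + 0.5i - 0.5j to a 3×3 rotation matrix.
[[0.5, -0.5, -0.7071], [-0.5, 0.5, -0.7071], [0.7071, 0.7071, 0]]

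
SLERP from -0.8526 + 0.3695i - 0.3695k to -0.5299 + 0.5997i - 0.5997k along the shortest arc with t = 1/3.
-0.7623 + 0.4577i - 0.4577k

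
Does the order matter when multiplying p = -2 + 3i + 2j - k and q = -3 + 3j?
Yes: pq = -6i - 12j + 12k ≠ -12i - 12j - 6k = qp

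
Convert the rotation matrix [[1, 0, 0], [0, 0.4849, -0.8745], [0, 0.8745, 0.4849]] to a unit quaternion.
0.8617 + 0.5075i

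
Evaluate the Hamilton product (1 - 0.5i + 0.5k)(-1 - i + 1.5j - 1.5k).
-0.75 - 1.25i + 0.25j - 2.75k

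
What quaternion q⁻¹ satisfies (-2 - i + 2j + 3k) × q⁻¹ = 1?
-0.1111 + 0.0556i - 0.1111j - 0.1667k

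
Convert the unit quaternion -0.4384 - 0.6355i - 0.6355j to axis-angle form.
axis = (-√2/2, -√2/2, 0), θ = 232°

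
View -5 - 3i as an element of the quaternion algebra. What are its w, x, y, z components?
-5 - 3i + 0j + 0k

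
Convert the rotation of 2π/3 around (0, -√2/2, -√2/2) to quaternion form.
0.5 - 0.6124j - 0.6124k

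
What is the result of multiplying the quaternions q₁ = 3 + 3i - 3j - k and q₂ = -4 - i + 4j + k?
4 - 14i + 22j + 16k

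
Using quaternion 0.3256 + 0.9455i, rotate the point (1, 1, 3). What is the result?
(1, -2.635, -1.748)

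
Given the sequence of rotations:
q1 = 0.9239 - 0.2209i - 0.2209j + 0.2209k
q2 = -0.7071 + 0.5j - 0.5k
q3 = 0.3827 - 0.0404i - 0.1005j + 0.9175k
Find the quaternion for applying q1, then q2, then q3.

q2 · q1 = -0.4324 + 0.1562i + 0.7286j - 0.5077k
q3 · q2 · q1 = 0.3799 - 0.5402i + 0.4451j - 0.6048k
0.3799 - 0.5402i + 0.4451j - 0.6048k


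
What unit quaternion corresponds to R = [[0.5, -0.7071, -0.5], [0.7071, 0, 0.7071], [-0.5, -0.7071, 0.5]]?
0.7071 - 0.5i + 0.5k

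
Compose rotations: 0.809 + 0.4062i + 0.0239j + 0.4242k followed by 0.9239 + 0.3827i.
0.592 + 0.6849i - 0.1403j + 0.4011k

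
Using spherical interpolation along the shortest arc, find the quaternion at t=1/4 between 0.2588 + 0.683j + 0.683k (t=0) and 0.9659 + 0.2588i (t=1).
0.5461 + 0.0865i + 0.5892j + 0.5892k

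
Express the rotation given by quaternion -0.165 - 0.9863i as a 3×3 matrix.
[[1, 0, 0], [0, -0.9456, -0.3255], [0, 0.3255, -0.9456]]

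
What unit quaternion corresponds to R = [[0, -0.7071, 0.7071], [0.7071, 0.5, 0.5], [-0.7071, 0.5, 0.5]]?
0.7071 + 0.5j + 0.5k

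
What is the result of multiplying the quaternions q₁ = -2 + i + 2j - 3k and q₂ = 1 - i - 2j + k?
6 - i + 8j - 5k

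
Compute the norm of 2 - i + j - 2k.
√10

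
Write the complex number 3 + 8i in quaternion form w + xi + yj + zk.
3 + 8i + 0j + 0k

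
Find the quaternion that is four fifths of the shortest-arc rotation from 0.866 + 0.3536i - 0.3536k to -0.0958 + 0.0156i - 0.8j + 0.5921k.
0.3143 + 0.0795i + 0.7133j - 0.6214k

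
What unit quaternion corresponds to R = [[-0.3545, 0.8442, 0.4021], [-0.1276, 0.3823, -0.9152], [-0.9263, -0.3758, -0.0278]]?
0.5 + 0.2697i + 0.6642j - 0.4859k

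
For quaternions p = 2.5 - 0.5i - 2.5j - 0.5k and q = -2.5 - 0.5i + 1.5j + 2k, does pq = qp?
No: pq = -1.75 - 4.25i + 11.25j + 4.25k ≠ -1.75 + 4.25i + 8.75j + 8.25k = qp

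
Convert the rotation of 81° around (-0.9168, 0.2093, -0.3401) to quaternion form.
0.7604 - 0.5954i + 0.1359j - 0.2209k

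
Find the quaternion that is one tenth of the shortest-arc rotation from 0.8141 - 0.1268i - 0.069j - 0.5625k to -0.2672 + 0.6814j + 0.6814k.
0.7815 - 0.117i - 0.141j - 0.5964k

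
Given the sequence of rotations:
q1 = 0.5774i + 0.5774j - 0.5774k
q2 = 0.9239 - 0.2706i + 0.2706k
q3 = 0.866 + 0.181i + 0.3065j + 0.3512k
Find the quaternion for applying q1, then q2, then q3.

q2 · q1 = 0.3125 + 0.3772i + 0.5335j - 0.6897k
q3 · q2 · q1 = 0.2811 - 0.0155i + 0.8151j - 0.5066k
0.2811 - 0.0155i + 0.8151j - 0.5066k


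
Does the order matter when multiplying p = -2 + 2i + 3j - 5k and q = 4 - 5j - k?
Yes: pq = 2 - 20i + 24j - 28k ≠ 2 + 36i + 20j - 8k = qp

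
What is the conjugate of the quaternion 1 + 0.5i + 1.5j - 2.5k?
1 - 0.5i - 1.5j + 2.5k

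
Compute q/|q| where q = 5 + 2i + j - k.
0.898 + 0.3592i + 0.1796j - 0.1796k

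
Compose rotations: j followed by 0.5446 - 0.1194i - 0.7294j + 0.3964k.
0.7294 - 0.3964i + 0.5446j - 0.1194k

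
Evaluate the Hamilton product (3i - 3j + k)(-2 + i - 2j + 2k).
-11 - 10i + j - 5k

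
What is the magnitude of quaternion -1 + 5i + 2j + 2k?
√34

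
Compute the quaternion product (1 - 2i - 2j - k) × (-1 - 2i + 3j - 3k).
-2 + 9i + j - 12k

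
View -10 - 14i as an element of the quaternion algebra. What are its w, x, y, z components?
-10 - 14i + 0j + 0k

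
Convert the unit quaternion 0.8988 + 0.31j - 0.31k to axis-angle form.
axis = (0, √2/2, -√2/2), θ = 52°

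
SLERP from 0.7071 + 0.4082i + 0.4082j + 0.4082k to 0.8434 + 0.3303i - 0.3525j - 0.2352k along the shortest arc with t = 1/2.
0.8978 + 0.4276i + 0.0323j + 0.1002k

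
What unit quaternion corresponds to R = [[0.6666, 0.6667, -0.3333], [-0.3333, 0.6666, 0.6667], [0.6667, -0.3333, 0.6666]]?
0.866 - 0.2887i - 0.2887j - 0.2887k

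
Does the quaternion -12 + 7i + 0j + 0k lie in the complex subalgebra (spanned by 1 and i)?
Yes. The quaternion -12 + 7i has j- and k-coefficients y = z = 0, so it lies in the complex subalgebra spanned by 1 and i.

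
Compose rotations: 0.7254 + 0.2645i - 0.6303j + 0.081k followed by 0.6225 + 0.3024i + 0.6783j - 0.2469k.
0.8191 + 0.2833i + 0.0099j - 0.4987k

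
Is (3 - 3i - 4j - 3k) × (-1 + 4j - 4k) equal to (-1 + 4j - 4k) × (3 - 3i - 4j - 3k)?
No: pq = 1 + 31i + 4j - 21k ≠ 1 - 25i + 28j + 3k = qp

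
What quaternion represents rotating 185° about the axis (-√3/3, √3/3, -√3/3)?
-0.0436 - 0.5768i + 0.5768j - 0.5768k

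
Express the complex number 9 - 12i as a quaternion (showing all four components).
9 - 12i + 0j + 0k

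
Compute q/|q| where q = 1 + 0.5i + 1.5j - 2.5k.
0.3203 + 0.1601i + 0.4804j - 0.8006k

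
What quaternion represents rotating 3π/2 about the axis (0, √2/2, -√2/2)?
-0.7071 + 0.5j - 0.5k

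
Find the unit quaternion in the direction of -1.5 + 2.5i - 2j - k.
-0.4082 + 0.6804i - 0.5443j - 0.2722k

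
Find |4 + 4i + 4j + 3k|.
√57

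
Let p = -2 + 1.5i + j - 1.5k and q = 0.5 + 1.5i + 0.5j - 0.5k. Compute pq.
-4.5 - 2i - 2j - 0.5k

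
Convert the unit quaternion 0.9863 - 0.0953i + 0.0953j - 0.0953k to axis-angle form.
axis = (-√3/3, √3/3, -√3/3), θ = 19°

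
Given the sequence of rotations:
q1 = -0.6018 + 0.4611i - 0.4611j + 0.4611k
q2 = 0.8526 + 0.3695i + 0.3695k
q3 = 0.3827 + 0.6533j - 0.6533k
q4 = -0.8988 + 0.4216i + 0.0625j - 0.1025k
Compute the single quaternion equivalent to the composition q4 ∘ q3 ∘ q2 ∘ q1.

q2 · q1 = -0.8538 + 0.3411i - 0.3931j + 0.0004k
q3 · q2 · q1 = -0.0697 - 0.126i - 0.9311j + 0.3351k
q4 · q3 · q2 · q1 = 0.2083 + 0.0094i + 0.7042j - 0.6787k
0.2083 + 0.0094i + 0.7042j - 0.6787k


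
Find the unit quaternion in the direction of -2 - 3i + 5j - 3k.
-0.2917 - 0.4376i + 0.7293j - 0.4376k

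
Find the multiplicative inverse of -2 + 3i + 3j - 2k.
-0.0769 - 0.1154i - 0.1154j + 0.0769k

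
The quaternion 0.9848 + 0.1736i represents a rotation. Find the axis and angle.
axis = (1, 0, 0), θ = 20°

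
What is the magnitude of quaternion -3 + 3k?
√18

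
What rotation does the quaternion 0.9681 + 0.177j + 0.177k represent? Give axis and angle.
axis = (0, √2/2, √2/2), θ = 29°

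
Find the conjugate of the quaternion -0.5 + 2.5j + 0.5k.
-0.5 - 2.5j - 0.5k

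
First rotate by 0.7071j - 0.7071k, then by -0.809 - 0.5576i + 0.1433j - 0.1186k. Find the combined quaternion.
-0.1852 - 0.0175i - 0.9663j + 0.1778k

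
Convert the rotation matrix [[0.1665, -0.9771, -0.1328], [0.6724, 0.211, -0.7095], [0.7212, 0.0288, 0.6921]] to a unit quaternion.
0.7193 + 0.2566i - 0.2968j + 0.5733k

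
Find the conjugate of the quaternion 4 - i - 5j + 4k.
4 + i + 5j - 4k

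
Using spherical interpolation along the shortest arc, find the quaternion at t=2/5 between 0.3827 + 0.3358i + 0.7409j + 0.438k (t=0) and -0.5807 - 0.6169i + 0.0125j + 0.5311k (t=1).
0.5978 + 0.5819i + 0.5496j + 0.0449k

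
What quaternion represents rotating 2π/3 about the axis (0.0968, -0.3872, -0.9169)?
0.5 + 0.0838i - 0.3353j - 0.7941k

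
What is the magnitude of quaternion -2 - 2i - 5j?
√33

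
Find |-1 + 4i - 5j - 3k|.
√51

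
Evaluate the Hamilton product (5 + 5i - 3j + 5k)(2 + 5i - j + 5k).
-43 + 25i - 11j + 45k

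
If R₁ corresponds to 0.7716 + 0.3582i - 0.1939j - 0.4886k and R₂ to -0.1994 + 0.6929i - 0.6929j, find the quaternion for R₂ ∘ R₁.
-0.5364 + 0.8018i - 0.1574j + 0.2113k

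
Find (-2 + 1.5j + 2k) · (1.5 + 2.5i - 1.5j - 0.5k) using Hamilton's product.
0.25 - 2.75i + 10.25j + 0.25k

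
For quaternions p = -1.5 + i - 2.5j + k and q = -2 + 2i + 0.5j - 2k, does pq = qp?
No: pq = 4.25 - 0.5i + 8.25j + 6.5k ≠ 4.25 - 9.5i + 0.25j - 4.5k = qp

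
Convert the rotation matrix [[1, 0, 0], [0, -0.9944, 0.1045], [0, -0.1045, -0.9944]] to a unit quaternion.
-0.0523 + 0.9986i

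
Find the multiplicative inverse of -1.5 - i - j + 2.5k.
-0.1429 + 0.0952i + 0.0952j - 0.2381k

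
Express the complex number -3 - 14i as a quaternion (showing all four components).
-3 - 14i + 0j + 0k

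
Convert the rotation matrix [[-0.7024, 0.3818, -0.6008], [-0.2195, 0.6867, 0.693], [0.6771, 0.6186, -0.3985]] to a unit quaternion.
-0.3827 + 0.0486i + 0.8348j + 0.3928k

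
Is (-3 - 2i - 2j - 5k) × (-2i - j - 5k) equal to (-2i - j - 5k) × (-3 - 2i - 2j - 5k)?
No: pq = -31 + 11i + 3j + 13k ≠ -31 + i + 3j + 17k = qp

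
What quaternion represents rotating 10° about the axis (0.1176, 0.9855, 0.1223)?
0.9962 + 0.0102i + 0.0859j + 0.0107k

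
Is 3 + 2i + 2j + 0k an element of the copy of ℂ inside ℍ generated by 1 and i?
No. The quaternion 3 + 2i + 2j has j-coefficient y = 2 and k-coefficient z = 0, not both zero, so it does not lie in the complex subalgebra spanned by 1 and i.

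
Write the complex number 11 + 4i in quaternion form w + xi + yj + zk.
11 + 4i + 0j + 0k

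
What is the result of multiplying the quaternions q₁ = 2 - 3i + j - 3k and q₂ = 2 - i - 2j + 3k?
12 - 11i + 10j + 7k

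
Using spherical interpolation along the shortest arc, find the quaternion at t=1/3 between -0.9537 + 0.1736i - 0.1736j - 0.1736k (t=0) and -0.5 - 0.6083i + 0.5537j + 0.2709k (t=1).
-0.9854 - 0.131i + 0.1068j - 0.0187k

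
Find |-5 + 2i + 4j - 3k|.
√54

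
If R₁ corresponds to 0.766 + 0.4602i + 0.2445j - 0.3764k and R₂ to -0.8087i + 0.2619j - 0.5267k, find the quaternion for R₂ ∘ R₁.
0.1099 - 0.5893i - 0.3462j - 0.7217k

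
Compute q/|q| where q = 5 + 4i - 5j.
0.6155 + 0.4924i - 0.6155j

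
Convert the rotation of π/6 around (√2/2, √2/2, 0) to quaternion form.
0.9659 + 0.183i + 0.183j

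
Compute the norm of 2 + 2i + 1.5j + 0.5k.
3.24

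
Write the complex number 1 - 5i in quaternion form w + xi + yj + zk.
1 - 5i + 0j + 0k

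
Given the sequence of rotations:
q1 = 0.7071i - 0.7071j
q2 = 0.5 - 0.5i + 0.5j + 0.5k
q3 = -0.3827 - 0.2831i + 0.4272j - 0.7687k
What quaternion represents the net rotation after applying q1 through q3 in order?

q2 · q1 = 0.7071 + 0.7071i
q3 · q2 · q1 = -0.0704 - 0.4708i - 0.2415j - 0.8456k
-0.0704 - 0.4708i - 0.2415j - 0.8456k


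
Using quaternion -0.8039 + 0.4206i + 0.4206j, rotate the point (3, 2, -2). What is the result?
(3.999, 1.001, 0.091)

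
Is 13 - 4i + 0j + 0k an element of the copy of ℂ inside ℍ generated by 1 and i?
Yes. The quaternion 13 - 4i has j- and k-coefficients y = z = 0, so it lies in the complex subalgebra spanned by 1 and i.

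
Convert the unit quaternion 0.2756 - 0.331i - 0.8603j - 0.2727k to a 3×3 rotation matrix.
[[-0.629, 0.7198, -0.2937], [0.4192, 0.6321, 0.6517], [0.6547, 0.2868, -0.6994]]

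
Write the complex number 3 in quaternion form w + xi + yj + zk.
3 + 0i + 0j + 0k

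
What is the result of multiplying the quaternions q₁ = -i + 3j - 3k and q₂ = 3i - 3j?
12 - 9i - 9j - 6k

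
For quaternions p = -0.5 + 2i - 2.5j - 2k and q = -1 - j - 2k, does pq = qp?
No: pq = -6 + i + 7j + k ≠ -6 - 5i - j + 5k = qp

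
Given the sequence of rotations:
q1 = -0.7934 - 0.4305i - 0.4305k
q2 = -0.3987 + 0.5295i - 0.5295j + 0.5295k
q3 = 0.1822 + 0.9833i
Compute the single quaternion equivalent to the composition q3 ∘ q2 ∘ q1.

q2 · q1 = 0.7722 - 0.0205i + 0.4201j - 0.4764k
q3 · q2 · q1 = 0.1609 + 0.7556i + 0.545j + 0.3263k
0.1609 + 0.7556i + 0.545j + 0.3263k


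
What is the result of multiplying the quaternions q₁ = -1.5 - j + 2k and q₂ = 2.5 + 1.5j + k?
-4.25 - 4i - 4.75j + 3.5k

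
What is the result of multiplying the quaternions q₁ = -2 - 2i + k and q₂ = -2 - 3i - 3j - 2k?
13i - j + 8k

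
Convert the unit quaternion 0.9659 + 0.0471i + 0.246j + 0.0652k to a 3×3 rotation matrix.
[[0.8705, -0.1028, 0.4814], [0.1491, 0.9871, -0.0589], [-0.4691, 0.1231, 0.8745]]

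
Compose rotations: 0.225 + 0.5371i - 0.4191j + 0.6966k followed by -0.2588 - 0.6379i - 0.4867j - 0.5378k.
0.455 - 0.847i + 0.1545j + 0.2275k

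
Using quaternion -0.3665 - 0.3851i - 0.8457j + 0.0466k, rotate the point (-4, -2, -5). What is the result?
(-2.552, -2.061, 5.851)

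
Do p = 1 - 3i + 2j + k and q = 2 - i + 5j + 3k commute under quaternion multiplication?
No: pq = -14 - 6i + 17j - 8k ≠ -14 - 8i + j + 18k = qp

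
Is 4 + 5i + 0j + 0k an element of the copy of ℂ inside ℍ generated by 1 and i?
Yes. The quaternion 4 + 5i has j- and k-coefficients y = z = 0, so it lies in the complex subalgebra spanned by 1 and i.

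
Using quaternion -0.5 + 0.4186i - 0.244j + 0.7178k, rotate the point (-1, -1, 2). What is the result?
(1.326, 1.44, 1.473)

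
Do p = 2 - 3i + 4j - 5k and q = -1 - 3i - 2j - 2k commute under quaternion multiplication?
No: pq = -13 - 21i + j + 19k ≠ -13 + 15i - 17j - 17k = qp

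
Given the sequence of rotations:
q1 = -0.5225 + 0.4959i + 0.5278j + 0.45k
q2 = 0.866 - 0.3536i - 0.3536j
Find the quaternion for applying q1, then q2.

q2 · q1 = -0.0905 + 0.4551i + 0.801j + 0.3784k
-0.0905 + 0.4551i + 0.801j + 0.3784k


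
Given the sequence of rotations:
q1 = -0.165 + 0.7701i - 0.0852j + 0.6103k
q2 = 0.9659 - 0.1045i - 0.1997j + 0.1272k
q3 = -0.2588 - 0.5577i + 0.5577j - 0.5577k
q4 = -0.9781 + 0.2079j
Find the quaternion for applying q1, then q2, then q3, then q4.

q2 · q1 = -0.1735 + 0.65i + 0.1124j + 0.7312k
q3 · q2 · q1 = 0.7525 + 0.399i - 0.0806j - 0.5177k
q4 · q3 · q2 · q1 = -0.7193 - 0.4979i + 0.2353j + 0.4234k
-0.7193 - 0.4979i + 0.2353j + 0.4234k


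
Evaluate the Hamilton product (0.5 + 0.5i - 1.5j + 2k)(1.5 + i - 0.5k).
1.25 + 2i + 4.25k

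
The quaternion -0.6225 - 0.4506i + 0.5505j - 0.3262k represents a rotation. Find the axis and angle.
axis = (-0.5758, 0.7034, -0.4168), θ = 257°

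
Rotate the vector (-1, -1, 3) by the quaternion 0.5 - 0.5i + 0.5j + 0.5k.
(1, 3, 1)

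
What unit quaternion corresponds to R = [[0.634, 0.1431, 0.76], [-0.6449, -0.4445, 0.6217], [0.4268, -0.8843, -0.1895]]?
-0.5 + 0.753i - 0.1666j + 0.394k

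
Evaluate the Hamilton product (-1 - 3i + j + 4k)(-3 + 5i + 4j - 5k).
34 - 17i - 2j - 24k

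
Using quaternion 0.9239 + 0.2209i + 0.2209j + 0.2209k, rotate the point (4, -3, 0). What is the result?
(4.151, -0.391, -2.76)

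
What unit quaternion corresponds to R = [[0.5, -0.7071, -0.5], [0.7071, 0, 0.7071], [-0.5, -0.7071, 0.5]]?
0.7071 - 0.5i + 0.5k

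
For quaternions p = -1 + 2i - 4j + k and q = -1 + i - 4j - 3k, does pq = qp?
No: pq = -14 + 13i + 15j - 2k ≠ -14 - 19i + j + 6k = qp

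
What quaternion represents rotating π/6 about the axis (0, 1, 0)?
0.9659 + 0.2588j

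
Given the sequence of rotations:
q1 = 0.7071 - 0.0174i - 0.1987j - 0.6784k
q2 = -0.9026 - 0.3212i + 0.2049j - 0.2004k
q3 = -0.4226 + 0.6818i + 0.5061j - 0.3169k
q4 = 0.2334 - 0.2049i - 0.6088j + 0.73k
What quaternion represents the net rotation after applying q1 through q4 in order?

q2 · q1 = -0.7391 - 0.3902i + 0.1098j + 0.538k
q3 · q2 · q1 = 0.6933 - 0.0319i - 0.6636j + 0.2792k
q4 · q3 · q2 · q1 = -0.4525 + 0.1649i - 0.543j + 0.6878k
-0.4525 + 0.1649i - 0.543j + 0.6878k


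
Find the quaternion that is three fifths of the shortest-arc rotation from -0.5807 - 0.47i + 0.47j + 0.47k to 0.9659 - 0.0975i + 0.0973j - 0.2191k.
-0.9081 - 0.1502i + 0.1503j + 0.3608k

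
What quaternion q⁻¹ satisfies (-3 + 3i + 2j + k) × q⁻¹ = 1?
-0.1304 - 0.1304i - 0.087j - 0.0435k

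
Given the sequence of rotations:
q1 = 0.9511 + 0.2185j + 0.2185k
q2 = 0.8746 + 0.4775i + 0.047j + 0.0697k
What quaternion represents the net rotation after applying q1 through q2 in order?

q2 · q1 = 0.8063 + 0.4492i + 0.1315j + 0.3617k
0.8063 + 0.4492i + 0.1315j + 0.3617k


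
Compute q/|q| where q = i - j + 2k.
0.4082i - 0.4082j + 0.8165k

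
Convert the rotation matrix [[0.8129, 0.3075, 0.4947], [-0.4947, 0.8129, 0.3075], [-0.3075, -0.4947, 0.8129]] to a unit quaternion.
0.9272 - 0.2163i + 0.2163j - 0.2163k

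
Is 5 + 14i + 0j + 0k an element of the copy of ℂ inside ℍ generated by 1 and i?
Yes. The quaternion 5 + 14i has j- and k-coefficients y = z = 0, so it lies in the complex subalgebra spanned by 1 and i.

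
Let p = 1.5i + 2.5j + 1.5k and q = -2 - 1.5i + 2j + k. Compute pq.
-4.25 - 3.5i - 8.75j + 3.75k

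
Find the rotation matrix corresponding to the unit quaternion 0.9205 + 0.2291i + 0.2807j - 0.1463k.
[[0.7996, 0.398, 0.4497], [-0.1407, 0.8522, -0.5039], [-0.5838, 0.3396, 0.7374]]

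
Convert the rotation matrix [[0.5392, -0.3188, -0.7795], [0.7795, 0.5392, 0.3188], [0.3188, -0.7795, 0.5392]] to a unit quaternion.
0.8089 - 0.3394i - 0.3394j + 0.3394k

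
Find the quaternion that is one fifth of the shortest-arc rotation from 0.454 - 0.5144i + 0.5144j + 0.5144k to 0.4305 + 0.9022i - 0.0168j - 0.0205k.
0.291 - 0.6969i + 0.463j + 0.464k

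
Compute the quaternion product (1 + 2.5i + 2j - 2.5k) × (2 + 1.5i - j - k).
-2.25 + 2i + 1.75j - 11.5k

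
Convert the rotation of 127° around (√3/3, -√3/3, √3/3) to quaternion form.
0.4462 + 0.5167i - 0.5167j + 0.5167k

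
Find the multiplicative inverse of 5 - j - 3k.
0.1429 + 0.0286j + 0.0857k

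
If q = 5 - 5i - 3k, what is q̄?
5 + 5i + 3k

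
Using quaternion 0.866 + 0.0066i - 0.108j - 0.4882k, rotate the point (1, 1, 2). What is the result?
(0.957, -0.136, 2.251)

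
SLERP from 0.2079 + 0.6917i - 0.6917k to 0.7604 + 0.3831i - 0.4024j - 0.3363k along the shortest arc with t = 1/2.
0.5321 + 0.5906i - 0.2211j - 0.5649k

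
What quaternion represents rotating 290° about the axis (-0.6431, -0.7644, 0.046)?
-0.8192 - 0.3689i - 0.4384j + 0.0264k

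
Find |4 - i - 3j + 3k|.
√35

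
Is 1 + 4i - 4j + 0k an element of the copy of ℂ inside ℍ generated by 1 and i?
No. The quaternion 1 + 4i - 4j has j-coefficient y = -4 and k-coefficient z = 0, not both zero, so it does not lie in the complex subalgebra spanned by 1 and i.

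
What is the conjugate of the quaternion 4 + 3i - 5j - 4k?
4 - 3i + 5j + 4k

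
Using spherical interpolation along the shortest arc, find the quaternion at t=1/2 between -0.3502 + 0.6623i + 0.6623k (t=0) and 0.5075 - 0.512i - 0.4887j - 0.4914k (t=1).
-0.4468 + 0.6118i + 0.2546j + 0.601k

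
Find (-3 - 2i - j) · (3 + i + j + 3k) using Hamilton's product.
-6 - 12i - 10k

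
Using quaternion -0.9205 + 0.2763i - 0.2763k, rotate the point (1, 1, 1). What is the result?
(0.186, 1.712, 0.186)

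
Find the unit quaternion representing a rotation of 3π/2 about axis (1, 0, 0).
-0.7071 + 0.7071i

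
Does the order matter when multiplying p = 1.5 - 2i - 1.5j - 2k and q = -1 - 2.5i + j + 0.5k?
Yes: pq = -4 - 0.5i + 9j - 3k ≠ -4 - 3i - 3j + 8.5k = qp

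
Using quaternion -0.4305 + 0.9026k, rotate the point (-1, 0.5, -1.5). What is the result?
(1.018, 0.462, -1.5)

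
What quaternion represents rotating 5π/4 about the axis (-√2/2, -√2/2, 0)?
-0.3827 - 0.6533i - 0.6533j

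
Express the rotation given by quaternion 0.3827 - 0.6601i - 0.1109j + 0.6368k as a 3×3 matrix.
[[0.1644, -0.341, -0.9256], [0.6338, -0.6825, 0.364], [-0.7558, -0.6465, 0.1039]]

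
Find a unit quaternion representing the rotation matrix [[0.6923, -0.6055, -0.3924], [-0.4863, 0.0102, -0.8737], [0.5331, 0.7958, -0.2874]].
0.5948 + 0.7017i - 0.389j + 0.0501k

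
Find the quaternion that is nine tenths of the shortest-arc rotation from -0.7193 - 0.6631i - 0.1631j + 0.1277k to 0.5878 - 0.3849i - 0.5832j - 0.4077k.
-0.6755 + 0.2776i + 0.5429j + 0.4146k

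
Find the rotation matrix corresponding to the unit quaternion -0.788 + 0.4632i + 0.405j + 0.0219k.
[[0.671, 0.4097, -0.618], [0.3407, 0.5699, 0.7477], [0.6586, -0.7123, 0.2428]]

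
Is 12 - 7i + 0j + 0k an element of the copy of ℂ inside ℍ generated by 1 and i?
Yes. The quaternion 12 - 7i has j- and k-coefficients y = z = 0, so it lies in the complex subalgebra spanned by 1 and i.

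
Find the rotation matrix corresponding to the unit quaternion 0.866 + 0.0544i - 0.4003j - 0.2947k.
[[0.5058, 0.4669, -0.7254], [-0.554, 0.8204, 0.1417], [0.6613, 0.3302, 0.6736]]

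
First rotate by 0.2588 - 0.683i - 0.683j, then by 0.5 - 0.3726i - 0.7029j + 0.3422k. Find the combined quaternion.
-0.6052 - 0.2042i - 0.7571j - 0.137k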